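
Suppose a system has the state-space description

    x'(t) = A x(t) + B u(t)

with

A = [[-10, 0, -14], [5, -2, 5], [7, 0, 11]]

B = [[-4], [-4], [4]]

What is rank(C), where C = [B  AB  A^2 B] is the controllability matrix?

AB = [[-16], [8], [16]]
A^2B = [[-64], [-16], [64]]
Controllability matrix C = [B  AB  A^2B] = [[-4, -16, -64], [-4, 8, -16], [4, 16, 64]]
The rows r1, r2, r3 of C are linearly dependent: r1 + r3 = 0 (check each entry), so rank(C) ≤ 2.
The 2×2 minor from rows 1, 2, columns 1, 2 is (-4)·8 - (-16)·(-4) = -32 - 64 = -96 ≠ 0, so rank(C) = 2.
rank(C) = 2 < n = 3, so the pair (A, B) is not completely controllable.

2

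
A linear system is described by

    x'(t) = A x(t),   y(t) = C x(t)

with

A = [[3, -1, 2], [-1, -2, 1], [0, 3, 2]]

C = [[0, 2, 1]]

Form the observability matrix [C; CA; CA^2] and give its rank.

CA = [[-2, -1, 4]]
CA^2 = [[-5, 16, 3]]
Observability matrix O = [C; CA; CA^2] = [[0, 2, 1], [-2, -1, 4], [-5, 16, 3]]
det(O) = 0·((-1)·3 - 4·16) - 2·((-2)·3 - 4·(-5)) + 1·((-2)·16 - (-1)·(-5)) = 0·(-67) - 2·14 + 1·(-37) = -65 ≠ 0, so rank(O) = 3.
rank(O) = 3 = n, so the pair (A, C) is completely observable.

3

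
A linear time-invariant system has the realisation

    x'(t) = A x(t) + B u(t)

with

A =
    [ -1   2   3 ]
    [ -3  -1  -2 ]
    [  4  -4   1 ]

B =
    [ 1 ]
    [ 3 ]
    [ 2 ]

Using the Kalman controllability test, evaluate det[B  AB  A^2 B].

AB = [[11], [-10], [-6]]
A^2B = [[-49], [-11], [78]]
Controllability matrix C = [B  AB  A^2B] = [[1, 11, -49], [3, -10, -11], [2, -6, 78]]
Expanding along the first row, det(C) = 1·((-10)·78 - (-11)·(-6)) - 11·(3·78 - (-11)·2) + (-49)·(3·(-6) - (-10)·2) = 1·(-846) - 11·256 + (-49)·2 = -3760
Since det(C) ≠ 0, rank(C) = 3 and the system is completely controllable.

-3760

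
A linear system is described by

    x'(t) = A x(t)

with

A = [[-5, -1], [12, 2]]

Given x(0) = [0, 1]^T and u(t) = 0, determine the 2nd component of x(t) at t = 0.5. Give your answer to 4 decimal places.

det(sI - A) = s^2 - (tr A)s + det A, with tr A = (-5) + 2 = -3 and det A = (-5)·2 - (-1)·12 = -10 - (-12) = 2.
So p(s) = det(sI - A) = s^2 + 3s + 2.
Factor s^2 + 3s + 2: two numbers with sum -3 and product 2 are -1 and -2, so s^2 + 3s + 2 = (s + 1)(s + 2).
Hence p(s) = (s + 1) (s + 2), with roots -2, -1.
The eigenvalues -2, -1 are distinct and real, so A is diagonalisable and x(t) = e^{At} x(0) = V diag(e^{λ_i t}) V^{-1} x(0), where the columns of V are the eigenvectors.
λ = -2: A - (-2)I = [[-3, -1], [12, 4]]. Row 1 gives (-3)·v1 + (-1)·v2 = 0, so take v_1 = [1, -3]^T.
λ = -1: A - (-1)I = [[-4, -1], [12, 3]]. Row 1 gives (-4)·v1 + (-1)·v2 = 0, so take v_2 = [-1, 4]^T.
V = [v_1 v_2] = [[1, -1], [-3, 4]] has det V = 1, so V^{-1} = adj(V)/det V = [[4, 1], [3, 1]].
Modal coordinates z(0) = V^{-1} x(0): 4·0 + 1·1 = 1; 3·0 + 1·1 = 1; so z(0) = [1, 1]^T.
x_2(t) = Σ_i (v_i)_2 · z_i(0) · e^{λ_i t} (row 2 of V times the modal terms).
x_2(0.5) = (-3)·1·e^{-2·0.5} + 4·1·e^{-1·0.5} = (-3)·0.367879 + 4·0.606531 = 1.3225.

1.3225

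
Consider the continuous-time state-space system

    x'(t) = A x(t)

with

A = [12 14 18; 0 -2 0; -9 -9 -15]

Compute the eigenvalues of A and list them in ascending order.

-6, -2, 3

det(sI - A) = s^3 - (tr A)s^2 + (M11 + M22 + M33)s - det A, where Mii is the 2×2 principal minor of A obtained by deleting row i and column i.
tr A = 12 + (-2) + (-15) = -5; M11 = (-2)·(-15) - 0·(-9) = 30 - 0 = 30; M22 = 12·(-15) - 18·(-9) = -180 - (-162) = -18; M33 = 12·(-2) - 14·0 = -24 - 0 = -24; sum of minors = -12.
det A = 12·((-2)·(-15) - 0·(-9)) - 14·(0·(-15) - 0·(-9)) + 18·(0·(-9) - (-2)·(-9)) = 12·30 - 14·0 + 18·(-18) = 36.
So p(s) = det(sI - A) = s^3 + 5s^2 - 12s - 36.
Rational-root test: any integer root divides -36. Testing small divisors, s = -2 works: p(-2) = -8 + 20 + 24 + (-36) = 0, so (s + 2) is a factor.
Dividing, p(s) = (s + 2)(s^2 + 3s - 18).
Factor s^2 + 3s - 18: two numbers with sum -3 and product -18 are 3 and -6, so s^2 + 3s - 18 = (s - 3)(s + 6).
Hence p(s) = (s - 3) (s + 2) (s + 6), with roots -6, -2, 3.
At least one eigenvalue has non-negative real part, so the system is not asymptotically stable.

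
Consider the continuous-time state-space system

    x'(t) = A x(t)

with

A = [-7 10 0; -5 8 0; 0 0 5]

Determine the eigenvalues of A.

det(sI - A) = s^3 - (tr A)s^2 + (M11 + M22 + M33)s - det A, where Mii is the 2×2 principal minor of A obtained by deleting row i and column i.
tr A = (-7) + 8 + 5 = 6; M11 = 8·5 - 0·0 = 40 - 0 = 40; M22 = (-7)·5 - 0·0 = -35 - 0 = -35; M33 = (-7)·8 - 10·(-5) = -56 - (-50) = -6; sum of minors = -1.
det A = (-7)·(8·5 - 0·0) - 10·((-5)·5 - 0·0) + 0·((-5)·0 - 8·0) = (-7)·40 - 10·(-25) + 0·0 = -30.
So p(s) = det(sI - A) = s^3 - 6s^2 - s + 30.
Rational-root test: any integer root divides 30. Testing small divisors, s = -2 works: p(-2) = -8 + (-24) + 2 + 30 = 0, so (s + 2) is a factor.
Dividing, p(s) = (s + 2)(s^2 - 8s + 15).
Factor s^2 - 8s + 15: two numbers with sum 8 and product 15 are 5 and 3, so s^2 - 8s + 15 = (s - 5)(s - 3).
Hence p(s) = (s - 5) (s - 3) (s + 2), with roots -2, 3, 5.
At least one eigenvalue has non-negative real part, so the system is not asymptotically stable.

-2, 3, 5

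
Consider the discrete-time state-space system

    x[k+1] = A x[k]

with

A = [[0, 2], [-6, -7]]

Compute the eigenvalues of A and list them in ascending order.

-4, -3

det(zI - A) = z^2 - (tr A)z + det A, with tr A = 0 + (-7) = -7 and det A = 0·(-7) - 2·(-6) = 0 - (-12) = 12.
So p(z) = det(zI - A) = z^2 + 7z + 12.
Factor z^2 + 7z + 12: two numbers with sum -7 and product 12 are -3 and -4, so z^2 + 7z + 12 = (z + 3)(z + 4).
Hence p(z) = (z + 3) (z + 4), with roots -4, -3.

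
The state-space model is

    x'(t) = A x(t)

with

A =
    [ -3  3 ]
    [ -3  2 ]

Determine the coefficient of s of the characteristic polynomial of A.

For a 2×2 matrix, det(sI - A) = s^2 - (tr A)s + det A.
tr A = -1, det A = 3.
So p(s) = s^2 + s + 3.
The coefficient of s is 1.

1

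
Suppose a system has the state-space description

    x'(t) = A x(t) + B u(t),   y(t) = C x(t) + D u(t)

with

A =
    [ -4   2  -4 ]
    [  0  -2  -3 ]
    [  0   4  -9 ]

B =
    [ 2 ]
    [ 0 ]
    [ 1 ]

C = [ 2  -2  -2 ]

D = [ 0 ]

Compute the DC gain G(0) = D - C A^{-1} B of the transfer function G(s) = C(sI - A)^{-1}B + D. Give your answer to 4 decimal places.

G(0) = C(-A)^{-1}B + D = -C A^{-1} B + D.
det A = -120, so A^{-1} = (1/-120)·adj(A) = [[-1/4, -1/60, 7/60], [0, -3/10, 1/10], [0, -2/15, -1/15]]
A^{-1} B = [-23/60, 1/10, -1/15]^T
C A^{-1} B = -5/6
G(0) = D - C A^{-1} B = 0 - (-5/6) = 5/6 ≈ 0.8333

0.8333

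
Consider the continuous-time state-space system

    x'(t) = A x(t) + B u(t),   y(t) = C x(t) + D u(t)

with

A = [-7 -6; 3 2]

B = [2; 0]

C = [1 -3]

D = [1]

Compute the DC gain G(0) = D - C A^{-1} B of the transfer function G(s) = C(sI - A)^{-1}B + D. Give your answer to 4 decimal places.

-4.5000

G(0) = C(-A)^{-1}B + D = -C A^{-1} B + D.
det A = 4, so A^{-1} = (1/4)·adj(A) = [[1/2, 3/2], [-3/4, -7/4]]
A^{-1} B = [1, -3/2]^T
C A^{-1} B = 11/2
G(0) = D - C A^{-1} B = 1 - (11/2) = -9/2 ≈ -4.5000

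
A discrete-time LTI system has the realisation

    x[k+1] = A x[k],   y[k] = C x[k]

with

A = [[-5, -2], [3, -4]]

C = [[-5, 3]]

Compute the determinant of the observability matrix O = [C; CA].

-92

CA = [[34, -2]]
Observability matrix O = [C; CA] = [[-5, 3], [34, -2]]
det(O) = (-5)·(-2) - 3·34 = 10 - 102 = -92
Since det(O) ≠ 0, rank(O) = 2 and the system is completely observable.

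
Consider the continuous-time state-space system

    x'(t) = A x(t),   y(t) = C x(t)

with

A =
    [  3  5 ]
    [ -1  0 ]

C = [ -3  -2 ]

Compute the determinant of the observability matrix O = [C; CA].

31

CA = [[-7, -15]]
Observability matrix O = [C; CA] = [[-3, -2], [-7, -15]]
det(O) = (-3)·(-15) - (-2)·(-7) = 45 - 14 = 31
Since det(O) ≠ 0, rank(O) = 2 and the system is completely observable.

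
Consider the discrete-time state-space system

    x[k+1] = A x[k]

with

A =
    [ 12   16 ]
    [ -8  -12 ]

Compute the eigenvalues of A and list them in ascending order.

-4, 4

det(zI - A) = z^2 - (tr A)z + det A, with tr A = 12 + (-12) = 0 and det A = 12·(-12) - 16·(-8) = -144 - (-128) = -16.
So p(z) = det(zI - A) = z^2 - 16.
Factor z^2 - 16: two numbers with sum 0 and product -16 are 4 and -4, so z^2 - 16 = (z - 4)(z + 4).
Hence p(z) = (z - 4) (z + 4), with roots -4, 4.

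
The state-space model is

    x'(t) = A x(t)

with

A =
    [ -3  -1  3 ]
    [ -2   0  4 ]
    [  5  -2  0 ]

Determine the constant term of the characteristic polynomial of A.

32

Expand det(sI - A) for the 3×3 matrix.
p(s) = s^3 + 3s^2 - 9s + 32.
(Check: constant term = det(-A) = (-1)^3 det A = 32; coefficient of s^2 = -tr A = 3.)
The constant term is 32.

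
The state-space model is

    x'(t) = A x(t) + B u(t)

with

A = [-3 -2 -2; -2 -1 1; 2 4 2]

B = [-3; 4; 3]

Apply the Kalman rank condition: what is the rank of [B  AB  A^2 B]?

3

AB = [[-5], [5], [16]]
A^2B = [[-27], [21], [42]]
Controllability matrix C = [B  AB  A^2B] = [[-3, -5, -27], [4, 5, 21], [3, 16, 42]]
det(C) = (-3)·(5·42 - 21·16) - (-5)·(4·42 - 21·3) + (-27)·(4·16 - 5·3) = (-3)·(-126) - (-5)·105 + (-27)·49 = -420 ≠ 0, so rank(C) = 3.
rank(C) = 3 = n, so the pair (A, B) is completely controllable.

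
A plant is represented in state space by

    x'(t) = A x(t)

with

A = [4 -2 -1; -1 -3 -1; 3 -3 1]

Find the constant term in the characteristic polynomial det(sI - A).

32

Expand det(sI - A) for the 3×3 matrix.
p(s) = s^3 - 2s^2 - 13s + 32.
(Check: constant term = det(-A) = (-1)^3 det A = 32; coefficient of s^2 = -tr A = -2.)
The constant term is 32.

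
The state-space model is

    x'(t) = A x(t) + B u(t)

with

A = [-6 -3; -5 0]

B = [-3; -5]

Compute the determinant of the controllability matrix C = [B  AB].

120

AB = [[33], [15]]
Controllability matrix C = [B  AB] = [[-3, 33], [-5, 15]]
det(C) = (-3)·15 - 33·(-5) = -45 - (-165) = 120
Since det(C) ≠ 0, rank(C) = 2 and the system is completely controllable.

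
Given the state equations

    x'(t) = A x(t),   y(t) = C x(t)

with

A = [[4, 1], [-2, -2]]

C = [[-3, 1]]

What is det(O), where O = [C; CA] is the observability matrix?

CA = [[-14, -5]]
Observability matrix O = [C; CA] = [[-3, 1], [-14, -5]]
det(O) = (-3)·(-5) - 1·(-14) = 15 - (-14) = 29
Since det(O) ≠ 0, rank(O) = 2 and the system is completely observable.

29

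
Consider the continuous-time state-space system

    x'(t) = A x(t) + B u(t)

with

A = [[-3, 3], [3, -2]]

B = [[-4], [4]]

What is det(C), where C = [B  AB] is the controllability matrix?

AB = [[24], [-20]]
Controllability matrix C = [B  AB] = [[-4, 24], [4, -20]]
det(C) = (-4)·(-20) - 24·4 = 80 - 96 = -16
Since det(C) ≠ 0, rank(C) = 2 and the system is completely controllable.

-16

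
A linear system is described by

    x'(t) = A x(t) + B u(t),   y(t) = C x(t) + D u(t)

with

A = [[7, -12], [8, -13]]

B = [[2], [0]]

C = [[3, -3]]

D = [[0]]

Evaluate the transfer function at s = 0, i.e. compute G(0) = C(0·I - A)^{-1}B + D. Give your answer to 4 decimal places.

G(0) = C(-A)^{-1}B + D = -C A^{-1} B + D.
det A = 5, so A^{-1} = (1/5)·adj(A) = [[-13/5, 12/5], [-8/5, 7/5]]
A^{-1} B = [-26/5, -16/5]^T
C A^{-1} B = -6
G(0) = D - C A^{-1} B = 0 - (-6) = 6

6.0000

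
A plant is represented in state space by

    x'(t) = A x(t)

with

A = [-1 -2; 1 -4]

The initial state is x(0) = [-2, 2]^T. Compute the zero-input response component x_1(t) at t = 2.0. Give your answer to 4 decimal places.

det(sI - A) = s^2 - (tr A)s + det A, with tr A = (-1) + (-4) = -5 and det A = (-1)·(-4) - (-2)·1 = 4 - (-2) = 6.
So p(s) = det(sI - A) = s^2 + 5s + 6.
Factor s^2 + 5s + 6: two numbers with sum -5 and product 6 are -2 and -3, so s^2 + 5s + 6 = (s + 2)(s + 3).
Hence p(s) = (s + 2) (s + 3), with roots -3, -2.
The eigenvalues -3, -2 are distinct and real, so A is diagonalisable and x(t) = e^{At} x(0) = V diag(e^{λ_i t}) V^{-1} x(0), where the columns of V are the eigenvectors.
λ = -3: A - (-3)I = [[2, -2], [1, -1]]. Row 1 gives 2·v1 + (-2)·v2 = 0, so take v_1 = [-1, -1]^T.
λ = -2: A - (-2)I = [[1, -2], [1, -2]]. Row 1 gives 1·v1 + (-2)·v2 = 0, so take v_2 = [2, 1]^T.
V = [v_1 v_2] = [[-1, 2], [-1, 1]] has det V = 1, so V^{-1} = adj(V)/det V = [[1, -2], [1, -1]].
Modal coordinates z(0) = V^{-1} x(0): 1·(-2) + (-2)·2 = -6; 1·(-2) + (-1)·2 = -4; so z(0) = [-6, -4]^T.
x_1(t) = Σ_i (v_i)_1 · z_i(0) · e^{λ_i t} (row 1 of V times the modal terms).
x_1(2.0) = (-1)·(-6)·e^{-3·2.0} + 2·(-4)·e^{-2·2.0} = 6·0.002479 + (-8)·0.018316 = -0.1317.

-0.1317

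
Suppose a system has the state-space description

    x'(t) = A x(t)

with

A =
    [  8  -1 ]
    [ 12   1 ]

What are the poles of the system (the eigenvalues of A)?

det(sI - A) = s^2 - (tr A)s + det A, with tr A = 8 + 1 = 9 and det A = 8·1 - (-1)·12 = 8 - (-12) = 20.
So p(s) = det(sI - A) = s^2 - 9s + 20.
Factor s^2 - 9s + 20: two numbers with sum 9 and product 20 are 5 and 4, so s^2 - 9s + 20 = (s - 5)(s - 4).
Hence p(s) = (s - 5) (s - 4), with roots 4, 5.
At least one eigenvalue has non-negative real part, so the system is not asymptotically stable.

4, 5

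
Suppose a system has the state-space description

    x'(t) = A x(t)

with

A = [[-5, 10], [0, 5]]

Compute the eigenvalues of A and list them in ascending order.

det(sI - A) = s^2 - (tr A)s + det A, with tr A = (-5) + 5 = 0 and det A = (-5)·5 - 10·0 = -25 - 0 = -25.
So p(s) = det(sI - A) = s^2 - 25.
Factor s^2 - 25: two numbers with sum 0 and product -25 are 5 and -5, so s^2 - 25 = (s - 5)(s + 5).
Hence p(s) = (s - 5) (s + 5), with roots -5, 5.
At least one eigenvalue has non-negative real part, so the system is not asymptotically stable.

-5, 5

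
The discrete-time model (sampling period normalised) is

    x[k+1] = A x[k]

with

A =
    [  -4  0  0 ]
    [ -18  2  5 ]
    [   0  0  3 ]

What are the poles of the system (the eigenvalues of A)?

det(zI - A) = z^3 - (tr A)z^2 + (M11 + M22 + M33)z - det A, where Mii is the 2×2 principal minor of A obtained by deleting row i and column i.
tr A = (-4) + 2 + 3 = 1; M11 = 2·3 - 5·0 = 6 - 0 = 6; M22 = (-4)·3 - 0·0 = -12 - 0 = -12; M33 = (-4)·2 - 0·(-18) = -8 - 0 = -8; sum of minors = -14.
det A = (-4)·(2·3 - 5·0) - 0·((-18)·3 - 5·0) + 0·((-18)·0 - 2·0) = (-4)·6 - 0·(-54) + 0·0 = -24.
So p(z) = det(zI - A) = z^3 - z^2 - 14z + 24.
Rational-root test: any integer root divides 24. Testing small divisors, z = 2 works: p(2) = 8 + (-4) + (-28) + 24 = 0, so (z - 2) is a factor.
Dividing, p(z) = (z - 2)(z^2 + z - 12).
Factor z^2 + z - 12: two numbers with sum -1 and product -12 are 3 and -4, so z^2 + z - 12 = (z - 3)(z + 4).
Hence p(z) = (z - 3) (z - 2) (z + 4), with roots -4, 2, 3.

-4, 2, 3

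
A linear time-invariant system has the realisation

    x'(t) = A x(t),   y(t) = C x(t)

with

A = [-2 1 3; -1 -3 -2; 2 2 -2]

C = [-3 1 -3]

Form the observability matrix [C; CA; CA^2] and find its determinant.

683

CA = [[-1, -12, -5]]
CA^2 = [[4, 25, 31]]
Observability matrix O = [C; CA; CA^2] = [[-3, 1, -3], [-1, -12, -5], [4, 25, 31]]
Expanding along the first row, det(O) = (-3)·((-12)·31 - (-5)·25) - 1·((-1)·31 - (-5)·4) + (-3)·((-1)·25 - (-12)·4) = (-3)·(-247) - 1·(-11) + (-3)·23 = 683
Since det(O) ≠ 0, rank(O) = 3 and the system is completely observable.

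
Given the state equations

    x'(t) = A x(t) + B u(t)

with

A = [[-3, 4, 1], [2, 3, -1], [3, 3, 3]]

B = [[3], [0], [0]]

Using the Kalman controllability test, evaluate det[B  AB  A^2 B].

AB = [[-9], [6], [9]]
A^2B = [[60], [-9], [18]]
Controllability matrix C = [B  AB  A^2B] = [[3, -9, 60], [0, 6, -9], [0, 9, 18]]
Expanding along the first row, det(C) = 3·(6·18 - (-9)·9) - (-9)·(0·18 - (-9)·0) + 60·(0·9 - 6·0) = 3·189 - (-9)·0 + 60·0 = 567
Since det(C) ≠ 0, rank(C) = 3 and the system is completely controllable.

567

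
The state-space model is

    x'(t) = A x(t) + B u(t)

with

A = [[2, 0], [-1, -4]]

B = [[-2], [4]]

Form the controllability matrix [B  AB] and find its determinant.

44

AB = [[-4], [-14]]
Controllability matrix C = [B  AB] = [[-2, -4], [4, -14]]
det(C) = (-2)·(-14) - (-4)·4 = 28 - (-16) = 44
Since det(C) ≠ 0, rank(C) = 2 and the system is completely controllable.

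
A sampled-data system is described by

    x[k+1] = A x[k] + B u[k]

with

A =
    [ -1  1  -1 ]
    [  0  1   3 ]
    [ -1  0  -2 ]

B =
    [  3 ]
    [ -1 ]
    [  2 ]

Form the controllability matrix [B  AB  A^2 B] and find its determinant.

-18

AB = [[-6], [5], [-7]]
A^2B = [[18], [-16], [20]]
Controllability matrix C = [B  AB  A^2B] = [[3, -6, 18], [-1, 5, -16], [2, -7, 20]]
Expanding along the first row, det(C) = 3·(5·20 - (-16)·(-7)) - (-6)·((-1)·20 - (-16)·2) + 18·((-1)·(-7) - 5·2) = 3·(-12) - (-6)·12 + 18·(-3) = -18
Since det(C) ≠ 0, rank(C) = 3 and the system is completely controllable.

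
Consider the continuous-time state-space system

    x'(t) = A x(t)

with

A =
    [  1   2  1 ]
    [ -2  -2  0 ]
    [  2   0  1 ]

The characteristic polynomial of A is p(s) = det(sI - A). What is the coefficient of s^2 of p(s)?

Expand det(sI - A) for the 3×3 matrix.
p(s) = s^3 - s - 6.
(Check: constant term = det(-A) = (-1)^3 det A = -6; coefficient of s^2 = -tr A = 0.)
The coefficient of s^2 is 0.

0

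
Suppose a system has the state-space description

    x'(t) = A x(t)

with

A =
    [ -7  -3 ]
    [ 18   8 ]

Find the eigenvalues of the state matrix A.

-1, 2

det(sI - A) = s^2 - (tr A)s + det A, with tr A = (-7) + 8 = 1 and det A = (-7)·8 - (-3)·18 = -56 - (-54) = -2.
So p(s) = det(sI - A) = s^2 - s - 2.
Factor s^2 - s - 2: two numbers with sum 1 and product -2 are 2 and -1, so s^2 - s - 2 = (s - 2)(s + 1).
Hence p(s) = (s - 2) (s + 1), with roots -1, 2.
At least one eigenvalue has non-negative real part, so the system is not asymptotically stable.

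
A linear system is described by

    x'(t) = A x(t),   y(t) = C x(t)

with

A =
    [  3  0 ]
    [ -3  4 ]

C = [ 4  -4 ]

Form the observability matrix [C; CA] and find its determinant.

32

CA = [[24, -16]]
Observability matrix O = [C; CA] = [[4, -4], [24, -16]]
det(O) = 4·(-16) - (-4)·24 = -64 - (-96) = 32
Since det(O) ≠ 0, rank(O) = 2 and the system is completely observable.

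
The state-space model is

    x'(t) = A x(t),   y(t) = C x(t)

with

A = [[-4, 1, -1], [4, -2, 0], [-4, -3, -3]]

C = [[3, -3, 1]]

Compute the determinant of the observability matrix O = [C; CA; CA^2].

-896

CA = [[-28, 6, -6]]
CA^2 = [[160, -22, 46]]
Observability matrix O = [C; CA; CA^2] = [[3, -3, 1], [-28, 6, -6], [160, -22, 46]]
Expanding along the first row, det(O) = 3·(6·46 - (-6)·(-22)) - (-3)·((-28)·46 - (-6)·160) + 1·((-28)·(-22) - 6·160) = 3·144 - (-3)·(-328) + 1·(-344) = -896
Since det(O) ≠ 0, rank(O) = 3 and the system is completely observable.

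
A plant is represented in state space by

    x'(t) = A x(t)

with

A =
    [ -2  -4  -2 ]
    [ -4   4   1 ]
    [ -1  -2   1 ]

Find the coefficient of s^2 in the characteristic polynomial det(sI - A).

-3

Expand det(sI - A) for the 3×3 matrix.
p(s) = s^3 - 3s^2 - 22s + 48.
(Check: constant term = det(-A) = (-1)^3 det A = 48; coefficient of s^2 = -tr A = -3.)
The coefficient of s^2 is -3.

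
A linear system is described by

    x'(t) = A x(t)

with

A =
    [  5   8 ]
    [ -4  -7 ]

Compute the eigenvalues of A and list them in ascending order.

det(sI - A) = s^2 - (tr A)s + det A, with tr A = 5 + (-7) = -2 and det A = 5·(-7) - 8·(-4) = -35 - (-32) = -3.
So p(s) = det(sI - A) = s^2 + 2s - 3.
Factor s^2 + 2s - 3: two numbers with sum -2 and product -3 are 1 and -3, so s^2 + 2s - 3 = (s - 1)(s + 3).
Hence p(s) = (s - 1) (s + 3), with roots -3, 1.
At least one eigenvalue has non-negative real part, so the system is not asymptotically stable.

-3, 1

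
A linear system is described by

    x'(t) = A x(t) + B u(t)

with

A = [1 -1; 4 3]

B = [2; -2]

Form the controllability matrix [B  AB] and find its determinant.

AB = [[4], [2]]
Controllability matrix C = [B  AB] = [[2, 4], [-2, 2]]
det(C) = 2·2 - 4·(-2) = 4 - (-8) = 12
Since det(C) ≠ 0, rank(C) = 2 and the system is completely controllable.

12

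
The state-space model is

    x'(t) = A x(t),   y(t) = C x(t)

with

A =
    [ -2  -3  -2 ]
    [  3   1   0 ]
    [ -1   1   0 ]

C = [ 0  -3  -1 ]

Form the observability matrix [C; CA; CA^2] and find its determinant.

CA = [[-8, -4, 0]]
CA^2 = [[4, 20, 16]]
Observability matrix O = [C; CA; CA^2] = [[0, -3, -1], [-8, -4, 0], [4, 20, 16]]
Expanding along the first row, det(O) = 0·((-4)·16 - 0·20) - (-3)·((-8)·16 - 0·4) + (-1)·((-8)·20 - (-4)·4) = 0·(-64) - (-3)·(-128) + (-1)·(-144) = -240
Since det(O) ≠ 0, rank(O) = 3 and the system is completely observable.

-240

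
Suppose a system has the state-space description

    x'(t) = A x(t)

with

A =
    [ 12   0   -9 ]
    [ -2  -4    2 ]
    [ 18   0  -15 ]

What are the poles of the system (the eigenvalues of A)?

det(sI - A) = s^3 - (tr A)s^2 + (M11 + M22 + M33)s - det A, where Mii is the 2×2 principal minor of A obtained by deleting row i and column i.
tr A = 12 + (-4) + (-15) = -7; M11 = (-4)·(-15) - 2·0 = 60 - 0 = 60; M22 = 12·(-15) - (-9)·18 = -180 - (-162) = -18; M33 = 12·(-4) - 0·(-2) = -48 - 0 = -48; sum of minors = -6.
det A = 12·((-4)·(-15) - 2·0) - 0·((-2)·(-15) - 2·18) + (-9)·((-2)·0 - (-4)·18) = 12·60 - 0·(-6) + (-9)·72 = 72.
So p(s) = det(sI - A) = s^3 + 7s^2 - 6s - 72.
Rational-root test: any integer root divides -72. Testing small divisors, s = 3 works: p(3) = 27 + 63 + (-18) + (-72) = 0, so (s - 3) is a factor.
Dividing, p(s) = (s - 3)(s^2 + 10s + 24).
Factor s^2 + 10s + 24: two numbers with sum -10 and product 24 are -4 and -6, so s^2 + 10s + 24 = (s + 4)(s + 6).
Hence p(s) = (s - 3) (s + 4) (s + 6), with roots -6, -4, 3.
At least one eigenvalue has non-negative real part, so the system is not asymptotically stable.

-6, -4, 3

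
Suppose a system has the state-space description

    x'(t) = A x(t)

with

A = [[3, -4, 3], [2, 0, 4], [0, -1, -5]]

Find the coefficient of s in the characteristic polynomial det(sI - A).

Expand det(sI - A) for the 3×3 matrix.
p(s) = s^3 + 2s^2 - 3s + 34.
(Check: constant term = det(-A) = (-1)^3 det A = 34; coefficient of s^2 = -tr A = 2.)
The coefficient of s is -3.

-3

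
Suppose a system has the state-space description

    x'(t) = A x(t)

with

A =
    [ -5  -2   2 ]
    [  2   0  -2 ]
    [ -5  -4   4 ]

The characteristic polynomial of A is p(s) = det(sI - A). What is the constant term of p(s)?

-20

Expand det(sI - A) for the 3×3 matrix.
p(s) = s^3 + s^2 - 14s - 20.
(Check: constant term = det(-A) = (-1)^3 det A = -20; coefficient of s^2 = -tr A = 1.)
The constant term is -20.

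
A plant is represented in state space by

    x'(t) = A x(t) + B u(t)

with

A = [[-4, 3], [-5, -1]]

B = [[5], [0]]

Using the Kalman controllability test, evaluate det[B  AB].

AB = [[-20], [-25]]
Controllability matrix C = [B  AB] = [[5, -20], [0, -25]]
det(C) = 5·(-25) - (-20)·0 = -125 - 0 = -125
Since det(C) ≠ 0, rank(C) = 2 and the system is completely controllable.

-125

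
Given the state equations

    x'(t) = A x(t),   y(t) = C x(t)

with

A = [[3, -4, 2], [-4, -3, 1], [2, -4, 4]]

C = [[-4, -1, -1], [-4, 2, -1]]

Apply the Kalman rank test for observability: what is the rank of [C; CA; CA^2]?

3

CA = [[-10, 23, -13], [-22, 14, -10]]
CA^2 = [[-148, 23, -49], [-142, 86, -70]]
Observability matrix O = [C; CA; CA^2] = [[-4, -1, -1], [-4, 2, -1], [-10, 23, -13], [-22, 14, -10], [-148, 23, -49], [-142, 86, -70]]
Take the 3×3 submatrix of O formed by rows 1, 2, 3: [[-4, -1, -1], [-4, 2, -1], [-10, 23, -13]]. Its determinant is (-4)·(2·(-13) - (-1)·23) - (-1)·((-4)·(-13) - (-1)·(-10)) + (-1)·((-4)·23 - 2·(-10)) = (-4)·(-3) - (-1)·42 + (-1)·(-72) = 126 ≠ 0.
So rank(O) ≥ 3; since O has 3 columns, rank(O) = 3.
rank(O) = 3 = n, so the pair (A, C) is completely observable.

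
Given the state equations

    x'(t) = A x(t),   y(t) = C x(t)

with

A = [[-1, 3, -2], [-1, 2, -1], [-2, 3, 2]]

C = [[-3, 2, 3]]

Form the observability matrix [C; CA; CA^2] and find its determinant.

CA = [[-5, 4, 10]]
CA^2 = [[-19, 23, 26]]
Observability matrix O = [C; CA; CA^2] = [[-3, 2, 3], [-5, 4, 10], [-19, 23, 26]]
Expanding along the first row, det(O) = (-3)·(4·26 - 10·23) - 2·((-5)·26 - 10·(-19)) + 3·((-5)·23 - 4·(-19)) = (-3)·(-126) - 2·60 + 3·(-39) = 141
Since det(O) ≠ 0, rank(O) = 3 and the system is completely observable.

141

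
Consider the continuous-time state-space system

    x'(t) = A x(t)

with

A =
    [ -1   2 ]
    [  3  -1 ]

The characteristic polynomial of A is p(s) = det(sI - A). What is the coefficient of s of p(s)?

For a 2×2 matrix, det(sI - A) = s^2 - (tr A)s + det A.
tr A = -2, det A = -5.
So p(s) = s^2 + 2s - 5.
The coefficient of s is 2.

2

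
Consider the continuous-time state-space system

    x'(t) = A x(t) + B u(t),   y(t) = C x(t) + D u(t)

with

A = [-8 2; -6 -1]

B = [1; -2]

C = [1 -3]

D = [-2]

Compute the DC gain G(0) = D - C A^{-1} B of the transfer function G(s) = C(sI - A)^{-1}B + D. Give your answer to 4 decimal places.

1.1500

G(0) = C(-A)^{-1}B + D = -C A^{-1} B + D.
det A = 20, so A^{-1} = (1/20)·adj(A) = [[-1/20, -1/10], [3/10, -2/5]]
A^{-1} B = [3/20, 11/10]^T
C A^{-1} B = -63/20
G(0) = D - C A^{-1} B = -2 - (-63/20) = 23/20 ≈ 1.1500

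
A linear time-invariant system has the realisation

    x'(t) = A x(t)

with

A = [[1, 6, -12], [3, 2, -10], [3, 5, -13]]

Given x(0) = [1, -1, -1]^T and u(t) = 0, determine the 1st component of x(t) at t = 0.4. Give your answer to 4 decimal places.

1.3913

det(sI - A) = s^3 - (tr A)s^2 + (M11 + M22 + M33)s - det A, where Mii is the 2×2 principal minor of A obtained by deleting row i and column i.
tr A = 1 + 2 + (-13) = -10; M11 = 2·(-13) - (-10)·5 = -26 - (-50) = 24; M22 = 1·(-13) - (-12)·3 = -13 - (-36) = 23; M33 = 1·2 - 6·3 = 2 - 18 = -16; sum of minors = 31.
det A = 1·(2·(-13) - (-10)·5) - 6·(3·(-13) - (-10)·3) + (-12)·(3·5 - 2·3) = 1·24 - 6·(-9) + (-12)·9 = -30.
So p(s) = det(sI - A) = s^3 + 10s^2 + 31s + 30.
Rational-root test: any integer root divides 30. Testing small divisors, s = -2 works: p(-2) = -8 + 40 + (-62) + 30 = 0, so (s + 2) is a factor.
Dividing, p(s) = (s + 2)(s^2 + 8s + 15).
Factor s^2 + 8s + 15: two numbers with sum -8 and product 15 are -3 and -5, so s^2 + 8s + 15 = (s + 3)(s + 5).
Hence p(s) = (s + 2) (s + 3) (s + 5), with roots -5, -3, -2.
The eigenvalues -5, -3, -2 are distinct and real, so A is diagonalisable and x(t) = e^{At} x(0) = V diag(e^{λ_i t}) V^{-1} x(0), where the columns of V are the eigenvectors.
λ = -5: A - (-5)I = [[6, 6, -12], [3, 7, -10], [3, 5, -8]]. v must be orthogonal to every row; (row 1) × (row 2) = [24, 24, 24], so take v_1 = [-1, -1, -1]^T.
λ = -3: A - (-3)I = [[4, 6, -12], [3, 5, -10], [3, 5, -10]]. v must be orthogonal to every row; (row 1) × (row 2) = [0, 4, 2], so take v_2 = [0, 2, 1]^T.
λ = -2: A - (-2)I = [[3, 6, -12], [3, 4, -10], [3, 5, -11]]. v must be orthogonal to every row; (row 1) × (row 2) = [-12, -6, -6], so take v_3 = [2, 1, 1]^T.
V = [v_1 v_2 v_3] = [[-1, 0, 2], [-1, 2, 1], [-1, 1, 1]] has det V = 1, so V^{-1} = adj(V)/det V = [[1, 2, -4], [0, 1, -1], [1, 1, -2]].
Modal coordinates z(0) = V^{-1} x(0): 1·1 + 2·(-1) + (-4)·(-1) = 3; 0·1 + 1·(-1) + (-1)·(-1) = 0; 1·1 + 1·(-1) + (-2)·(-1) = 2; so z(0) = [3, 0, 2]^T.
x_1(t) = Σ_i (v_i)_1 · z_i(0) · e^{λ_i t} (row 1 of V times the modal terms).
x_1(0.4) = (-1)·3·e^{-5·0.4} + 0·0·e^{-3·0.4} + 2·2·e^{-2·0.4} = (-3)·0.135335 + 0·0.301194 + 4·0.449329 = 1.3913.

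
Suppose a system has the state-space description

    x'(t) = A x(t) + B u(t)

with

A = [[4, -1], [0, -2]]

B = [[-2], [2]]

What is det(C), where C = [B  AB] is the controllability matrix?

AB = [[-10], [-4]]
Controllability matrix C = [B  AB] = [[-2, -10], [2, -4]]
det(C) = (-2)·(-4) - (-10)·2 = 8 - (-20) = 28
Since det(C) ≠ 0, rank(C) = 2 and the system is completely controllable.

28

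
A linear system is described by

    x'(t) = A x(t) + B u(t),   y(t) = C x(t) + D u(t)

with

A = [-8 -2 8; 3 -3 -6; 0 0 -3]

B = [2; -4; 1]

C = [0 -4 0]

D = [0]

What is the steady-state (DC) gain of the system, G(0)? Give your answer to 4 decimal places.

G(0) = C(-A)^{-1}B + D = -C A^{-1} B + D.
det A = -90, so A^{-1} = (1/-90)·adj(A) = [[-1/10, 1/15, -2/5], [-1/10, -4/15, 4/15], [0, 0, -1/3]]
A^{-1} B = [-13/15, 17/15, -1/3]^T
C A^{-1} B = -68/15
G(0) = D - C A^{-1} B = 0 - (-68/15) = 68/15 ≈ 4.5333

4.5333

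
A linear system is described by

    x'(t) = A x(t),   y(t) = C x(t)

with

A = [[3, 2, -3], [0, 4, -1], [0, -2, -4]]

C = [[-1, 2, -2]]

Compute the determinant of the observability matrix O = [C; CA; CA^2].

46

CA = [[-3, 10, 9]]
CA^2 = [[-9, 16, -37]]
Observability matrix O = [C; CA; CA^2] = [[-1, 2, -2], [-3, 10, 9], [-9, 16, -37]]
Expanding along the first row, det(O) = (-1)·(10·(-37) - 9·16) - 2·((-3)·(-37) - 9·(-9)) + (-2)·((-3)·16 - 10·(-9)) = (-1)·(-514) - 2·192 + (-2)·42 = 46
Since det(O) ≠ 0, rank(O) = 3 and the system is completely observable.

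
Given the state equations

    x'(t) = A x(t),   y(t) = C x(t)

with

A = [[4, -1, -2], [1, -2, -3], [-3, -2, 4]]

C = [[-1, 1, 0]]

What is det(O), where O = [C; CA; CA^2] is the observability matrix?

23

CA = [[-3, -1, -1]]
CA^2 = [[-10, 7, 5]]
Observability matrix O = [C; CA; CA^2] = [[-1, 1, 0], [-3, -1, -1], [-10, 7, 5]]
Expanding along the first row, det(O) = (-1)·((-1)·5 - (-1)·7) - 1·((-3)·5 - (-1)·(-10)) + 0·((-3)·7 - (-1)·(-10)) = (-1)·2 - 1·(-25) + 0·(-31) = 23
Since det(O) ≠ 0, rank(O) = 3 and the system is completely observable.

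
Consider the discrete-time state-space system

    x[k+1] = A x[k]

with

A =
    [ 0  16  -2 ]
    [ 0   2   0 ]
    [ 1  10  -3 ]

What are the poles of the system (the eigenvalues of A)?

-2, -1, 2

det(zI - A) = z^3 - (tr A)z^2 + (M11 + M22 + M33)z - det A, where Mii is the 2×2 principal minor of A obtained by deleting row i and column i.
tr A = 0 + 2 + (-3) = -1; M11 = 2·(-3) - 0·10 = -6 - 0 = -6; M22 = 0·(-3) - (-2)·1 = 0 - (-2) = 2; M33 = 0·2 - 16·0 = 0 - 0 = 0; sum of minors = -4.
det A = 0·(2·(-3) - 0·10) - 16·(0·(-3) - 0·1) + (-2)·(0·10 - 2·1) = 0·(-6) - 16·0 + (-2)·(-2) = 4.
So p(z) = det(zI - A) = z^3 + z^2 - 4z - 4.
Rational-root test: any integer root divides -4. Testing small divisors, z = -1 works: p(-1) = -1 + 1 + 4 + (-4) = 0, so (z + 1) is a factor.
Dividing, p(z) = (z + 1)(z^2 - 4).
Factor z^2 - 4: two numbers with sum 0 and product -4 are 2 and -2, so z^2 - 4 = (z - 2)(z + 2).
Hence p(z) = (z - 2) (z + 1) (z + 2), with roots -2, -1, 2.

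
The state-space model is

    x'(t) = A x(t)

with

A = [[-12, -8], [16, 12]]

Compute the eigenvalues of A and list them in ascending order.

-4, 4

det(sI - A) = s^2 - (tr A)s + det A, with tr A = (-12) + 12 = 0 and det A = (-12)·12 - (-8)·16 = -144 - (-128) = -16.
So p(s) = det(sI - A) = s^2 - 16.
Factor s^2 - 16: two numbers with sum 0 and product -16 are 4 and -4, so s^2 - 16 = (s - 4)(s + 4).
Hence p(s) = (s - 4) (s + 4), with roots -4, 4.
At least one eigenvalue has non-negative real part, so the system is not asymptotically stable.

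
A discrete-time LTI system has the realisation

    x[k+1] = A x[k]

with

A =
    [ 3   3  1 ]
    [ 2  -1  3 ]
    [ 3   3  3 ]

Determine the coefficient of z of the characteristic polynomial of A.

Expand det(zI - A) for the 3×3 matrix.
p(z) = z^3 - 5z^2 - 15z + 18.
(Check: constant term = det(-A) = (-1)^3 det A = 18; coefficient of z^2 = -tr A = -5.)
The coefficient of z is -15.

-15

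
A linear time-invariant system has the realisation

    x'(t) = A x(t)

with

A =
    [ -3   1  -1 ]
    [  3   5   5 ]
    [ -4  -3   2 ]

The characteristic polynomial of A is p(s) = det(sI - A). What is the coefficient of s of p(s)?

-3

Expand det(sI - A) for the 3×3 matrix.
p(s) = s^3 - 4s^2 - 3s + 112.
(Check: constant term = det(-A) = (-1)^3 det A = 112; coefficient of s^2 = -tr A = -4.)
The coefficient of s is -3.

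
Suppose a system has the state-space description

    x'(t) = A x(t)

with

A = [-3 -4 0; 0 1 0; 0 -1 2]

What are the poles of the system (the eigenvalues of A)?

det(sI - A) = s^3 - (tr A)s^2 + (M11 + M22 + M33)s - det A, where Mii is the 2×2 principal minor of A obtained by deleting row i and column i.
tr A = (-3) + 1 + 2 = 0; M11 = 1·2 - 0·(-1) = 2 - 0 = 2; M22 = (-3)·2 - 0·0 = -6 - 0 = -6; M33 = (-3)·1 - (-4)·0 = -3 - 0 = -3; sum of minors = -7.
det A = (-3)·(1·2 - 0·(-1)) - (-4)·(0·2 - 0·0) + 0·(0·(-1) - 1·0) = (-3)·2 - (-4)·0 + 0·0 = -6.
So p(s) = det(sI - A) = s^3 - 7s + 6.
Rational-root test: any integer root divides 6. Testing small divisors, s = 1 works: p(1) = 1 + 0 + (-7) + 6 = 0, so (s - 1) is a factor.
Dividing, p(s) = (s - 1)(s^2 + s - 6).
Factor s^2 + s - 6: two numbers with sum -1 and product -6 are 2 and -3, so s^2 + s - 6 = (s - 2)(s + 3).
Hence p(s) = (s - 2) (s - 1) (s + 3), with roots -3, 1, 2.
At least one eigenvalue has non-negative real part, so the system is not asymptotically stable.

-3, 1, 2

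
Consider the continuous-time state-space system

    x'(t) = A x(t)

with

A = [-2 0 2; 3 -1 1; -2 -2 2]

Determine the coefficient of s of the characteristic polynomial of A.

2

Expand det(sI - A) for the 3×3 matrix.
p(s) = s^3 + s^2 + 2s + 16.
(Check: constant term = det(-A) = (-1)^3 det A = 16; coefficient of s^2 = -tr A = 1.)
The coefficient of s is 2.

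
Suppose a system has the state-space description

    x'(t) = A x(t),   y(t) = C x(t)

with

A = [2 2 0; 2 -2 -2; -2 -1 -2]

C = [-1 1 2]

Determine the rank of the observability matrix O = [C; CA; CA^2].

CA = [[-4, -6, -6]]
CA^2 = [[-8, 10, 24]]
Observability matrix O = [C; CA; CA^2] = [[-1, 1, 2], [-4, -6, -6], [-8, 10, 24]]
det(O) = (-1)·((-6)·24 - (-6)·10) - 1·((-4)·24 - (-6)·(-8)) + 2·((-4)·10 - (-6)·(-8)) = (-1)·(-84) - 1·(-144) + 2·(-88) = 52 ≠ 0, so rank(O) = 3.
rank(O) = 3 = n, so the pair (A, C) is completely observable.

3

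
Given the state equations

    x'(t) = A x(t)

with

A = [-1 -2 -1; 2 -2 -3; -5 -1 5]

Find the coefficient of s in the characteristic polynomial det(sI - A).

Expand det(sI - A) for the 3×3 matrix.
p(s) = s^3 - 2s^2 - 17s - 15.
(Check: constant term = det(-A) = (-1)^3 det A = -15; coefficient of s^2 = -tr A = -2.)
The coefficient of s is -17.

-17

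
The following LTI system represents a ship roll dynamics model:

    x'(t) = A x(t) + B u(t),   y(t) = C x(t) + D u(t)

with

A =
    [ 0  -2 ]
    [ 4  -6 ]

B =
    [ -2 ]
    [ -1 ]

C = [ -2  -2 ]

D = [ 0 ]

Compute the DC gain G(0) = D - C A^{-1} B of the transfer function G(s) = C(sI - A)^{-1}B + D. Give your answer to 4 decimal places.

4.5000

G(0) = C(-A)^{-1}B + D = -C A^{-1} B + D.
det A = 8, so A^{-1} = (1/8)·adj(A) = [[-3/4, 1/4], [-1/2, 0]]
A^{-1} B = [5/4, 1]^T
C A^{-1} B = -9/2
G(0) = D - C A^{-1} B = 0 - (-9/2) = 9/2 ≈ 4.5000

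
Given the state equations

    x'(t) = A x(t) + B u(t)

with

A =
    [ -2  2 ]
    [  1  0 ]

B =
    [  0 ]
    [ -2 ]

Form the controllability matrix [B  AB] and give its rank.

AB = [[-4], [0]]
Controllability matrix C = [B  AB] = [[0, -4], [-2, 0]]
det(C) = 0·0 - (-4)·(-2) = 0 - 8 = -8 ≠ 0, so rank(C) = 2.
rank(C) = 2 = n, so the pair (A, B) is completely controllable.

2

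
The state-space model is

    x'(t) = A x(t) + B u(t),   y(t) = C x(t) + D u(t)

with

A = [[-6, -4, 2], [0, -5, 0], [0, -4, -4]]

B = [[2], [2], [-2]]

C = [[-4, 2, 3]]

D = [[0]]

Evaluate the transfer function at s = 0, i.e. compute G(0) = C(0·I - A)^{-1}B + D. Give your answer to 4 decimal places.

G(0) = C(-A)^{-1}B + D = -C A^{-1} B + D.
det A = -120, so A^{-1} = (1/-120)·adj(A) = [[-1/6, 1/5, -1/12], [0, -1/5, 0], [0, 1/5, -1/4]]
A^{-1} B = [7/30, -2/5, 9/10]^T
C A^{-1} B = 29/30
G(0) = D - C A^{-1} B = 0 - (29/30) = -29/30 ≈ -0.9667

-0.9667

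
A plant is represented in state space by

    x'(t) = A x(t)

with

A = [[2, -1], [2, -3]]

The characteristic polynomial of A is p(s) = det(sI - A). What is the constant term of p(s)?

For a 2×2 matrix, det(sI - A) = s^2 - (tr A)s + det A.
tr A = -1, det A = -4.
So p(s) = s^2 + s - 4.
The constant term is -4.

-4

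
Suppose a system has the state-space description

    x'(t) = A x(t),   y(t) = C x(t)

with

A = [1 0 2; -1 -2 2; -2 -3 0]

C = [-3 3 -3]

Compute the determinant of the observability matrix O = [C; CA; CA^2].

-81

CA = [[0, 3, 0]]
CA^2 = [[-3, -6, 6]]
Observability matrix O = [C; CA; CA^2] = [[-3, 3, -3], [0, 3, 0], [-3, -6, 6]]
Expanding along the first row, det(O) = (-3)·(3·6 - 0·(-6)) - 3·(0·6 - 0·(-3)) + (-3)·(0·(-6) - 3·(-3)) = (-3)·18 - 3·0 + (-3)·9 = -81
Since det(O) ≠ 0, rank(O) = 3 and the system is completely observable.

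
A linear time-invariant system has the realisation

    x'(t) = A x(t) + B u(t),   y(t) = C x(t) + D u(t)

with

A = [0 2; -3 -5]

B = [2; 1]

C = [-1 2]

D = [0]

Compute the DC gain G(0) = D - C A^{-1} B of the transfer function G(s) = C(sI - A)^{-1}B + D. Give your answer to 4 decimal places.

G(0) = C(-A)^{-1}B + D = -C A^{-1} B + D.
det A = 6, so A^{-1} = (1/6)·adj(A) = [[-5/6, -1/3], [1/2, 0]]
A^{-1} B = [-2, 1]^T
C A^{-1} B = 4
G(0) = D - C A^{-1} B = 0 - (4) = -4

-4.0000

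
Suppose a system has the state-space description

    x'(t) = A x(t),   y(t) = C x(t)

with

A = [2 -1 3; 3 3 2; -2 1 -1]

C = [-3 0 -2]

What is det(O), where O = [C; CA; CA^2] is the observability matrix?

51

CA = [[-2, 1, -7]]
CA^2 = [[13, -2, 3]]
Observability matrix O = [C; CA; CA^2] = [[-3, 0, -2], [-2, 1, -7], [13, -2, 3]]
Expanding along the first row, det(O) = (-3)·(1·3 - (-7)·(-2)) - 0·((-2)·3 - (-7)·13) + (-2)·((-2)·(-2) - 1·13) = (-3)·(-11) - 0·85 + (-2)·(-9) = 51
Since det(O) ≠ 0, rank(O) = 3 and the system is completely observable.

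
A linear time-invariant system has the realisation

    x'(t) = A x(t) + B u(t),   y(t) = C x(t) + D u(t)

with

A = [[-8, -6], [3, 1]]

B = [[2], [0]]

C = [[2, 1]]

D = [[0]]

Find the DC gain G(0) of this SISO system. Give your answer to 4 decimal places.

G(0) = C(-A)^{-1}B + D = -C A^{-1} B + D.
det A = 10, so A^{-1} = (1/10)·adj(A) = [[1/10, 3/5], [-3/10, -4/5]]
A^{-1} B = [1/5, -3/5]^T
C A^{-1} B = -1/5
G(0) = D - C A^{-1} B = 0 - (-1/5) = 1/5 ≈ 0.2000

0.2000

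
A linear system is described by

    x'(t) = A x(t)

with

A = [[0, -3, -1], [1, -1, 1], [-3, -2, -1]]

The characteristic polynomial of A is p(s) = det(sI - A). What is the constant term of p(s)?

Expand det(sI - A) for the 3×3 matrix.
p(s) = s^3 + 2s^2 + 3s - 11.
(Check: constant term = det(-A) = (-1)^3 det A = -11; coefficient of s^2 = -tr A = 2.)
The constant term is -11.

-11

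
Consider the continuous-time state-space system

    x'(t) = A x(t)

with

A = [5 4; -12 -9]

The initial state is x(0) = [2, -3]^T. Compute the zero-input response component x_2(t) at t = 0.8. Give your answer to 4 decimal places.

-1.3480

det(sI - A) = s^2 - (tr A)s + det A, with tr A = 5 + (-9) = -4 and det A = 5·(-9) - 4·(-12) = -45 - (-48) = 3.
So p(s) = det(sI - A) = s^2 + 4s + 3.
Factor s^2 + 4s + 3: two numbers with sum -4 and product 3 are -1 and -3, so s^2 + 4s + 3 = (s + 1)(s + 3).
Hence p(s) = (s + 1) (s + 3), with roots -3, -1.
The eigenvalues -3, -1 are distinct and real, so A is diagonalisable and x(t) = e^{At} x(0) = V diag(e^{λ_i t}) V^{-1} x(0), where the columns of V are the eigenvectors.
λ = -3: A - (-3)I = [[8, 4], [-12, -6]]. Row 1 gives 8·v1 + 4·v2 = 0, so take v_1 = [-1, 2]^T.
λ = -1: A - (-1)I = [[6, 4], [-12, -8]]. Row 1 gives 6·v1 + 4·v2 = 0, so take v_2 = [-2, 3]^T.
V = [v_1 v_2] = [[-1, -2], [2, 3]] has det V = 1, so V^{-1} = adj(V)/det V = [[3, 2], [-2, -1]].
Modal coordinates z(0) = V^{-1} x(0): 3·2 + 2·(-3) = 0; (-2)·2 + (-1)·(-3) = -1; so z(0) = [0, -1]^T.
x_2(t) = Σ_i (v_i)_2 · z_i(0) · e^{λ_i t} (row 2 of V times the modal terms).
x_2(0.8) = 2·0·e^{-3·0.8} + 3·(-1)·e^{-1·0.8} = 0·0.090718 + (-3)·0.449329 = -1.3480.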